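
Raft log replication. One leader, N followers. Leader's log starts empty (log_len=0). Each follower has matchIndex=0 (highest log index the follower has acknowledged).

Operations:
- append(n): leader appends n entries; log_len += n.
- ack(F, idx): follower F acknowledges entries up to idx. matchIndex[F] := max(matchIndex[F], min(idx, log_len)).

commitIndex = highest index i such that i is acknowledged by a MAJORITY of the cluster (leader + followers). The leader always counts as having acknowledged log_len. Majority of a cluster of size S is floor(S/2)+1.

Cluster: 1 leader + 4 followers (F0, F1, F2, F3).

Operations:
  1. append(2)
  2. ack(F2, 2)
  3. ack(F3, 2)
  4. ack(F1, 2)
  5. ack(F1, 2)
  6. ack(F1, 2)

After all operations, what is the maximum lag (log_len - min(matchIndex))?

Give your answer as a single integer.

Op 1: append 2 -> log_len=2
Op 2: F2 acks idx 2 -> match: F0=0 F1=0 F2=2 F3=0; commitIndex=0
Op 3: F3 acks idx 2 -> match: F0=0 F1=0 F2=2 F3=2; commitIndex=2
Op 4: F1 acks idx 2 -> match: F0=0 F1=2 F2=2 F3=2; commitIndex=2
Op 5: F1 acks idx 2 -> match: F0=0 F1=2 F2=2 F3=2; commitIndex=2
Op 6: F1 acks idx 2 -> match: F0=0 F1=2 F2=2 F3=2; commitIndex=2

Answer: 2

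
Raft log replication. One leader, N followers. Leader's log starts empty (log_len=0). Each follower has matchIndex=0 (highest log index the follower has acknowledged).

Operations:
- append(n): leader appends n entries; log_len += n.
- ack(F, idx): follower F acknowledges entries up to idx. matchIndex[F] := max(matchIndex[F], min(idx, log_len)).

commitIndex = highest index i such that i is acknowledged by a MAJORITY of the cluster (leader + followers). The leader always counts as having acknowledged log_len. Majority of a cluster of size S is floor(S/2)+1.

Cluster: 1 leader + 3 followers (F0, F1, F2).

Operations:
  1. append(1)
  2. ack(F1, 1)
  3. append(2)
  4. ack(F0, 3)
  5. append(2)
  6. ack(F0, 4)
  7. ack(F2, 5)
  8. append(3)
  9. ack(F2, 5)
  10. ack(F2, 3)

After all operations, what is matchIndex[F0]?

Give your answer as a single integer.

Op 1: append 1 -> log_len=1
Op 2: F1 acks idx 1 -> match: F0=0 F1=1 F2=0; commitIndex=0
Op 3: append 2 -> log_len=3
Op 4: F0 acks idx 3 -> match: F0=3 F1=1 F2=0; commitIndex=1
Op 5: append 2 -> log_len=5
Op 6: F0 acks idx 4 -> match: F0=4 F1=1 F2=0; commitIndex=1
Op 7: F2 acks idx 5 -> match: F0=4 F1=1 F2=5; commitIndex=4
Op 8: append 3 -> log_len=8
Op 9: F2 acks idx 5 -> match: F0=4 F1=1 F2=5; commitIndex=4
Op 10: F2 acks idx 3 -> match: F0=4 F1=1 F2=5; commitIndex=4

Answer: 4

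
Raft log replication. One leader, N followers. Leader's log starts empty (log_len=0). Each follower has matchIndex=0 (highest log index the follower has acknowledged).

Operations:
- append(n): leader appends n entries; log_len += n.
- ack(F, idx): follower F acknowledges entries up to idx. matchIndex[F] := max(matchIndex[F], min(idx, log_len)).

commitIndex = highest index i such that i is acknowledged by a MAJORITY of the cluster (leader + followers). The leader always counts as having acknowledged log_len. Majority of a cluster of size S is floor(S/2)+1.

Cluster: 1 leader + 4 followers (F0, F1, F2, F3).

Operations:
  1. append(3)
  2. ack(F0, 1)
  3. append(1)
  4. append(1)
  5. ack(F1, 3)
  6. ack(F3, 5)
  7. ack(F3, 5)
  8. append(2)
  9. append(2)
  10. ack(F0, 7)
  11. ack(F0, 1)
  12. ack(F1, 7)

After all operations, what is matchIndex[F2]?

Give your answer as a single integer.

Op 1: append 3 -> log_len=3
Op 2: F0 acks idx 1 -> match: F0=1 F1=0 F2=0 F3=0; commitIndex=0
Op 3: append 1 -> log_len=4
Op 4: append 1 -> log_len=5
Op 5: F1 acks idx 3 -> match: F0=1 F1=3 F2=0 F3=0; commitIndex=1
Op 6: F3 acks idx 5 -> match: F0=1 F1=3 F2=0 F3=5; commitIndex=3
Op 7: F3 acks idx 5 -> match: F0=1 F1=3 F2=0 F3=5; commitIndex=3
Op 8: append 2 -> log_len=7
Op 9: append 2 -> log_len=9
Op 10: F0 acks idx 7 -> match: F0=7 F1=3 F2=0 F3=5; commitIndex=5
Op 11: F0 acks idx 1 -> match: F0=7 F1=3 F2=0 F3=5; commitIndex=5
Op 12: F1 acks idx 7 -> match: F0=7 F1=7 F2=0 F3=5; commitIndex=7

Answer: 0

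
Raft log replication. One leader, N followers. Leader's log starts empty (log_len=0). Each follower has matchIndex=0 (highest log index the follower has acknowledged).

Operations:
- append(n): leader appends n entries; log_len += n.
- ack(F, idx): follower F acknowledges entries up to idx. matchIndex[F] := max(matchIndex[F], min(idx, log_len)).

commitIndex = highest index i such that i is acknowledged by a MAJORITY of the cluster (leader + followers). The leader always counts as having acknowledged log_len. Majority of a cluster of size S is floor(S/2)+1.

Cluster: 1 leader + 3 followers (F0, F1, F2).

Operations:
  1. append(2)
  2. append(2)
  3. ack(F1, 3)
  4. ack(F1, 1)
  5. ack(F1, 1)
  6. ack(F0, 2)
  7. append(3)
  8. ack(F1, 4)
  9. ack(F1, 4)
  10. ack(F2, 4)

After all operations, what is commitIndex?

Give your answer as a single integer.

Answer: 4

Derivation:
Op 1: append 2 -> log_len=2
Op 2: append 2 -> log_len=4
Op 3: F1 acks idx 3 -> match: F0=0 F1=3 F2=0; commitIndex=0
Op 4: F1 acks idx 1 -> match: F0=0 F1=3 F2=0; commitIndex=0
Op 5: F1 acks idx 1 -> match: F0=0 F1=3 F2=0; commitIndex=0
Op 6: F0 acks idx 2 -> match: F0=2 F1=3 F2=0; commitIndex=2
Op 7: append 3 -> log_len=7
Op 8: F1 acks idx 4 -> match: F0=2 F1=4 F2=0; commitIndex=2
Op 9: F1 acks idx 4 -> match: F0=2 F1=4 F2=0; commitIndex=2
Op 10: F2 acks idx 4 -> match: F0=2 F1=4 F2=4; commitIndex=4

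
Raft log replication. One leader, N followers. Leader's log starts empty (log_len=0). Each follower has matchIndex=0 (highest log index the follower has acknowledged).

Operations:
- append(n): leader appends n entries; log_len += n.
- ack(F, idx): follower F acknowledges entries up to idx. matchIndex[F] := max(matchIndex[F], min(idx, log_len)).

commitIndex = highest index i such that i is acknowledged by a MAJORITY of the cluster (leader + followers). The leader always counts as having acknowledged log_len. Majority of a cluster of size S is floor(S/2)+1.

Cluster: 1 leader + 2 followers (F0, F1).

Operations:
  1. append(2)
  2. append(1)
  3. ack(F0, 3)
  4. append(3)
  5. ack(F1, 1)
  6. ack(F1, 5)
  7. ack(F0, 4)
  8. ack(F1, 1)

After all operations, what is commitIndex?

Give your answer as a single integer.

Answer: 5

Derivation:
Op 1: append 2 -> log_len=2
Op 2: append 1 -> log_len=3
Op 3: F0 acks idx 3 -> match: F0=3 F1=0; commitIndex=3
Op 4: append 3 -> log_len=6
Op 5: F1 acks idx 1 -> match: F0=3 F1=1; commitIndex=3
Op 6: F1 acks idx 5 -> match: F0=3 F1=5; commitIndex=5
Op 7: F0 acks idx 4 -> match: F0=4 F1=5; commitIndex=5
Op 8: F1 acks idx 1 -> match: F0=4 F1=5; commitIndex=5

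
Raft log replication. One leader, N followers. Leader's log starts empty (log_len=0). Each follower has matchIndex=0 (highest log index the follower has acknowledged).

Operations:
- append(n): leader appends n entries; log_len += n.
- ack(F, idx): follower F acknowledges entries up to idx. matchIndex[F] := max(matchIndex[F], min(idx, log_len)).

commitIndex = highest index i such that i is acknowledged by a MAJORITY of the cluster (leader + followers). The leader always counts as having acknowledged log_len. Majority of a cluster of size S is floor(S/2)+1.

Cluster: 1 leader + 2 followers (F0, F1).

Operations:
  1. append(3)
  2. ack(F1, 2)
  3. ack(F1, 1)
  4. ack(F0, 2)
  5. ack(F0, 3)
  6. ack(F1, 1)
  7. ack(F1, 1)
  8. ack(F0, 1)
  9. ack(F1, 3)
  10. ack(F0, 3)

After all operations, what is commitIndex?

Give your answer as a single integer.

Answer: 3

Derivation:
Op 1: append 3 -> log_len=3
Op 2: F1 acks idx 2 -> match: F0=0 F1=2; commitIndex=2
Op 3: F1 acks idx 1 -> match: F0=0 F1=2; commitIndex=2
Op 4: F0 acks idx 2 -> match: F0=2 F1=2; commitIndex=2
Op 5: F0 acks idx 3 -> match: F0=3 F1=2; commitIndex=3
Op 6: F1 acks idx 1 -> match: F0=3 F1=2; commitIndex=3
Op 7: F1 acks idx 1 -> match: F0=3 F1=2; commitIndex=3
Op 8: F0 acks idx 1 -> match: F0=3 F1=2; commitIndex=3
Op 9: F1 acks idx 3 -> match: F0=3 F1=3; commitIndex=3
Op 10: F0 acks idx 3 -> match: F0=3 F1=3; commitIndex=3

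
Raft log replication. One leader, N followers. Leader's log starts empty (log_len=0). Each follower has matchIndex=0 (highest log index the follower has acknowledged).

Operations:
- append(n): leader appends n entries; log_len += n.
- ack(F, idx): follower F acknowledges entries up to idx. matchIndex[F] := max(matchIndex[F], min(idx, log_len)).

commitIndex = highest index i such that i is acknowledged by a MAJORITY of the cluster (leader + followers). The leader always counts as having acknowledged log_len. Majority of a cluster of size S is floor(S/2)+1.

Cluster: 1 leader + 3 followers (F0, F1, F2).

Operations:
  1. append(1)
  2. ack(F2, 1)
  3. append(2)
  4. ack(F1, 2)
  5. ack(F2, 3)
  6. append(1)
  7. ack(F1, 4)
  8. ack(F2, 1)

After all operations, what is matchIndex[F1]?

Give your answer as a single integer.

Answer: 4

Derivation:
Op 1: append 1 -> log_len=1
Op 2: F2 acks idx 1 -> match: F0=0 F1=0 F2=1; commitIndex=0
Op 3: append 2 -> log_len=3
Op 4: F1 acks idx 2 -> match: F0=0 F1=2 F2=1; commitIndex=1
Op 5: F2 acks idx 3 -> match: F0=0 F1=2 F2=3; commitIndex=2
Op 6: append 1 -> log_len=4
Op 7: F1 acks idx 4 -> match: F0=0 F1=4 F2=3; commitIndex=3
Op 8: F2 acks idx 1 -> match: F0=0 F1=4 F2=3; commitIndex=3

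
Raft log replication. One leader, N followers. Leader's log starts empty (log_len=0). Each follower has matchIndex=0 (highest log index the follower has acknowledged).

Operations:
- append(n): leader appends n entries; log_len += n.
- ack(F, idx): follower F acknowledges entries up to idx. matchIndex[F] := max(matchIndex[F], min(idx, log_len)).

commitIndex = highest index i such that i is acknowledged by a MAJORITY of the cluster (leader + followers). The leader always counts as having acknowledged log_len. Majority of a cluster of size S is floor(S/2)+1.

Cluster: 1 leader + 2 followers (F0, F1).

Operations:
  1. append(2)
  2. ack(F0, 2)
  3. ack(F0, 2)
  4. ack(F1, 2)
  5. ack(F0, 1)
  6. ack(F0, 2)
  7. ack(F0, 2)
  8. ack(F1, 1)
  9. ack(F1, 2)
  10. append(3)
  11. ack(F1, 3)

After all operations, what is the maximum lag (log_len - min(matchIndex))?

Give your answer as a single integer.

Op 1: append 2 -> log_len=2
Op 2: F0 acks idx 2 -> match: F0=2 F1=0; commitIndex=2
Op 3: F0 acks idx 2 -> match: F0=2 F1=0; commitIndex=2
Op 4: F1 acks idx 2 -> match: F0=2 F1=2; commitIndex=2
Op 5: F0 acks idx 1 -> match: F0=2 F1=2; commitIndex=2
Op 6: F0 acks idx 2 -> match: F0=2 F1=2; commitIndex=2
Op 7: F0 acks idx 2 -> match: F0=2 F1=2; commitIndex=2
Op 8: F1 acks idx 1 -> match: F0=2 F1=2; commitIndex=2
Op 9: F1 acks idx 2 -> match: F0=2 F1=2; commitIndex=2
Op 10: append 3 -> log_len=5
Op 11: F1 acks idx 3 -> match: F0=2 F1=3; commitIndex=3

Answer: 3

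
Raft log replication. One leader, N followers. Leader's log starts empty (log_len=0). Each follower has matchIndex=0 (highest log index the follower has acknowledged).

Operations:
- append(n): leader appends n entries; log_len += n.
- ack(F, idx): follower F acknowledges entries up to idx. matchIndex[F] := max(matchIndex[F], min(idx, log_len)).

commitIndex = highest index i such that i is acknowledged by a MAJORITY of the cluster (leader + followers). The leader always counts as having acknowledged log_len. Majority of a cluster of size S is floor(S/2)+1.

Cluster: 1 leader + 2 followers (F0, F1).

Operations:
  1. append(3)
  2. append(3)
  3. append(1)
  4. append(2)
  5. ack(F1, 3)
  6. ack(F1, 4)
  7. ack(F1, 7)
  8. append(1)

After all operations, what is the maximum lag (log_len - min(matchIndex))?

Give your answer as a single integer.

Op 1: append 3 -> log_len=3
Op 2: append 3 -> log_len=6
Op 3: append 1 -> log_len=7
Op 4: append 2 -> log_len=9
Op 5: F1 acks idx 3 -> match: F0=0 F1=3; commitIndex=3
Op 6: F1 acks idx 4 -> match: F0=0 F1=4; commitIndex=4
Op 7: F1 acks idx 7 -> match: F0=0 F1=7; commitIndex=7
Op 8: append 1 -> log_len=10

Answer: 10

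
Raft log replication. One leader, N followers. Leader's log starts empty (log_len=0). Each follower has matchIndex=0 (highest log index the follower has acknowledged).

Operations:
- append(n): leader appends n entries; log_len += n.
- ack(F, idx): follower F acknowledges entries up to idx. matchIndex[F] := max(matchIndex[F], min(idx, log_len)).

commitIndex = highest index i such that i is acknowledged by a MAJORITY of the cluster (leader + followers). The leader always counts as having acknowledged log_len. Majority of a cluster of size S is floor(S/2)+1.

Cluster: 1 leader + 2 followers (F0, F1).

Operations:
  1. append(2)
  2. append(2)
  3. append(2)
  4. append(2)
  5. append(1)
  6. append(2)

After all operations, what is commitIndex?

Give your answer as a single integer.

Op 1: append 2 -> log_len=2
Op 2: append 2 -> log_len=4
Op 3: append 2 -> log_len=6
Op 4: append 2 -> log_len=8
Op 5: append 1 -> log_len=9
Op 6: append 2 -> log_len=11

Answer: 0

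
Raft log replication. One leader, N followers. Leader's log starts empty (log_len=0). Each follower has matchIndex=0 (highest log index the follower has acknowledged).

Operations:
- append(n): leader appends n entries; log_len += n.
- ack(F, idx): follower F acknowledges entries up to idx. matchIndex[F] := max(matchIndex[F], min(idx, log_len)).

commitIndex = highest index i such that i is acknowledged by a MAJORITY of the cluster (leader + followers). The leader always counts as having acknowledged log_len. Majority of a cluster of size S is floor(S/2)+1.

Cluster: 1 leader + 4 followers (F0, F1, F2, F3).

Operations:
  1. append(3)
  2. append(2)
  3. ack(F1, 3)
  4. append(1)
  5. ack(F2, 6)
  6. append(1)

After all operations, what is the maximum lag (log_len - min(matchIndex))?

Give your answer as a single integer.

Op 1: append 3 -> log_len=3
Op 2: append 2 -> log_len=5
Op 3: F1 acks idx 3 -> match: F0=0 F1=3 F2=0 F3=0; commitIndex=0
Op 4: append 1 -> log_len=6
Op 5: F2 acks idx 6 -> match: F0=0 F1=3 F2=6 F3=0; commitIndex=3
Op 6: append 1 -> log_len=7

Answer: 7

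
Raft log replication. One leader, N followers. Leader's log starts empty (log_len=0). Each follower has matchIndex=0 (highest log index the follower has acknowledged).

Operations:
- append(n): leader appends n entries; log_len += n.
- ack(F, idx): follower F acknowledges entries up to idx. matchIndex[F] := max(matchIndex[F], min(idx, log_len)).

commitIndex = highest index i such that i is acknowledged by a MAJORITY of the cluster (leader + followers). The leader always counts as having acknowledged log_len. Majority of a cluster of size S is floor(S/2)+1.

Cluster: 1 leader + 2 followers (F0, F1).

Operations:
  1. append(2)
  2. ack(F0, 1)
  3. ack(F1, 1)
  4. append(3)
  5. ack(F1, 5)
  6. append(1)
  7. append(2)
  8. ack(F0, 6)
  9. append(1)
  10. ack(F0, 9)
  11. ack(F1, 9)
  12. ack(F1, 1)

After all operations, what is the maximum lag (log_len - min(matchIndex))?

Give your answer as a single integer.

Op 1: append 2 -> log_len=2
Op 2: F0 acks idx 1 -> match: F0=1 F1=0; commitIndex=1
Op 3: F1 acks idx 1 -> match: F0=1 F1=1; commitIndex=1
Op 4: append 3 -> log_len=5
Op 5: F1 acks idx 5 -> match: F0=1 F1=5; commitIndex=5
Op 6: append 1 -> log_len=6
Op 7: append 2 -> log_len=8
Op 8: F0 acks idx 6 -> match: F0=6 F1=5; commitIndex=6
Op 9: append 1 -> log_len=9
Op 10: F0 acks idx 9 -> match: F0=9 F1=5; commitIndex=9
Op 11: F1 acks idx 9 -> match: F0=9 F1=9; commitIndex=9
Op 12: F1 acks idx 1 -> match: F0=9 F1=9; commitIndex=9

Answer: 0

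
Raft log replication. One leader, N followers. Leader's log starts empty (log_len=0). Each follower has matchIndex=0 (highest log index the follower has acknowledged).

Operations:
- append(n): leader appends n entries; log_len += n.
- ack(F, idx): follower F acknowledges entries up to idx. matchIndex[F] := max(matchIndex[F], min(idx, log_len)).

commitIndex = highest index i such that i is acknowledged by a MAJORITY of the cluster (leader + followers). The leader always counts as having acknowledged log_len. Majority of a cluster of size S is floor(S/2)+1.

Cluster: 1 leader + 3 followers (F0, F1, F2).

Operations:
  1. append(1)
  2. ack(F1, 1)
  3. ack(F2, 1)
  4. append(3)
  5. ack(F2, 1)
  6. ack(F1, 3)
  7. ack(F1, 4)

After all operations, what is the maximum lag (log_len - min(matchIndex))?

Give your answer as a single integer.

Op 1: append 1 -> log_len=1
Op 2: F1 acks idx 1 -> match: F0=0 F1=1 F2=0; commitIndex=0
Op 3: F2 acks idx 1 -> match: F0=0 F1=1 F2=1; commitIndex=1
Op 4: append 3 -> log_len=4
Op 5: F2 acks idx 1 -> match: F0=0 F1=1 F2=1; commitIndex=1
Op 6: F1 acks idx 3 -> match: F0=0 F1=3 F2=1; commitIndex=1
Op 7: F1 acks idx 4 -> match: F0=0 F1=4 F2=1; commitIndex=1

Answer: 4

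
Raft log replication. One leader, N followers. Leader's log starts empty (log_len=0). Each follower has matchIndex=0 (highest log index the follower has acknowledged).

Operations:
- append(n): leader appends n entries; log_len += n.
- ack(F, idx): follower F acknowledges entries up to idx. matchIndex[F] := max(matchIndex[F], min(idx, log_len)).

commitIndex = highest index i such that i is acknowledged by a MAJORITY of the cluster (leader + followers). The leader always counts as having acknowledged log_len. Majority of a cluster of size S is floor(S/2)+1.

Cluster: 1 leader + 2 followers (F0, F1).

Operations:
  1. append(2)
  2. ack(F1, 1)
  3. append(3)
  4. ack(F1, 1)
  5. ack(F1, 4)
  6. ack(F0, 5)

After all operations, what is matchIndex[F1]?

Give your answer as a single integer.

Op 1: append 2 -> log_len=2
Op 2: F1 acks idx 1 -> match: F0=0 F1=1; commitIndex=1
Op 3: append 3 -> log_len=5
Op 4: F1 acks idx 1 -> match: F0=0 F1=1; commitIndex=1
Op 5: F1 acks idx 4 -> match: F0=0 F1=4; commitIndex=4
Op 6: F0 acks idx 5 -> match: F0=5 F1=4; commitIndex=5

Answer: 4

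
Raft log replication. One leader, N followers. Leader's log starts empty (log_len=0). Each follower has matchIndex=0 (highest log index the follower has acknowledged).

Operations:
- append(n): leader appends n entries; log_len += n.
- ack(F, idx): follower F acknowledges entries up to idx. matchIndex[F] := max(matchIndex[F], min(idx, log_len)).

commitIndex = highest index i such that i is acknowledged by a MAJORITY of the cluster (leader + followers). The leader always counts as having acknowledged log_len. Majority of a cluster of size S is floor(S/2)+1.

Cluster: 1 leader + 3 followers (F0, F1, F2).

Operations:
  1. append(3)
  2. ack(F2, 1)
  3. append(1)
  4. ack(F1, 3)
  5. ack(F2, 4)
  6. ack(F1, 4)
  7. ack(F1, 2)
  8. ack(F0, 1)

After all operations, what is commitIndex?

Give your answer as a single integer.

Op 1: append 3 -> log_len=3
Op 2: F2 acks idx 1 -> match: F0=0 F1=0 F2=1; commitIndex=0
Op 3: append 1 -> log_len=4
Op 4: F1 acks idx 3 -> match: F0=0 F1=3 F2=1; commitIndex=1
Op 5: F2 acks idx 4 -> match: F0=0 F1=3 F2=4; commitIndex=3
Op 6: F1 acks idx 4 -> match: F0=0 F1=4 F2=4; commitIndex=4
Op 7: F1 acks idx 2 -> match: F0=0 F1=4 F2=4; commitIndex=4
Op 8: F0 acks idx 1 -> match: F0=1 F1=4 F2=4; commitIndex=4

Answer: 4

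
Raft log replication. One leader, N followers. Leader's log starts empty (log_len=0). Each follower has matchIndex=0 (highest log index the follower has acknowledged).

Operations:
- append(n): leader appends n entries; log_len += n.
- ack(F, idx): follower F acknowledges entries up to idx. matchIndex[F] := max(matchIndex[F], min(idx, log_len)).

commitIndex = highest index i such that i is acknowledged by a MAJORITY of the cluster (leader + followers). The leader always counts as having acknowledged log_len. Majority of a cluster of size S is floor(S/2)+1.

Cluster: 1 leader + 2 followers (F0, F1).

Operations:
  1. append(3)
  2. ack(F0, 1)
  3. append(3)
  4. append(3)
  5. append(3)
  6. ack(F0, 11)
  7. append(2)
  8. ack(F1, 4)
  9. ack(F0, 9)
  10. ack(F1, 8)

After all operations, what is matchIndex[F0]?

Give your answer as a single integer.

Op 1: append 3 -> log_len=3
Op 2: F0 acks idx 1 -> match: F0=1 F1=0; commitIndex=1
Op 3: append 3 -> log_len=6
Op 4: append 3 -> log_len=9
Op 5: append 3 -> log_len=12
Op 6: F0 acks idx 11 -> match: F0=11 F1=0; commitIndex=11
Op 7: append 2 -> log_len=14
Op 8: F1 acks idx 4 -> match: F0=11 F1=4; commitIndex=11
Op 9: F0 acks idx 9 -> match: F0=11 F1=4; commitIndex=11
Op 10: F1 acks idx 8 -> match: F0=11 F1=8; commitIndex=11

Answer: 11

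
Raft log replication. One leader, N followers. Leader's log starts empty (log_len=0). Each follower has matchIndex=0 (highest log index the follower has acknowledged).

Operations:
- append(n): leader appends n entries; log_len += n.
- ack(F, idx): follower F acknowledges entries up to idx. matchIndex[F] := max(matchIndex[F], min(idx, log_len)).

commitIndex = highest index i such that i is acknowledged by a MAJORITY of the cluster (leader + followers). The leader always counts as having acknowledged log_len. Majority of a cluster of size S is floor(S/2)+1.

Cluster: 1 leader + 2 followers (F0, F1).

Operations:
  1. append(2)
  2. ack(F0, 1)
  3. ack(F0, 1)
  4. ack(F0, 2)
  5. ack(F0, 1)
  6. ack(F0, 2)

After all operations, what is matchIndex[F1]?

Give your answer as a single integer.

Op 1: append 2 -> log_len=2
Op 2: F0 acks idx 1 -> match: F0=1 F1=0; commitIndex=1
Op 3: F0 acks idx 1 -> match: F0=1 F1=0; commitIndex=1
Op 4: F0 acks idx 2 -> match: F0=2 F1=0; commitIndex=2
Op 5: F0 acks idx 1 -> match: F0=2 F1=0; commitIndex=2
Op 6: F0 acks idx 2 -> match: F0=2 F1=0; commitIndex=2

Answer: 0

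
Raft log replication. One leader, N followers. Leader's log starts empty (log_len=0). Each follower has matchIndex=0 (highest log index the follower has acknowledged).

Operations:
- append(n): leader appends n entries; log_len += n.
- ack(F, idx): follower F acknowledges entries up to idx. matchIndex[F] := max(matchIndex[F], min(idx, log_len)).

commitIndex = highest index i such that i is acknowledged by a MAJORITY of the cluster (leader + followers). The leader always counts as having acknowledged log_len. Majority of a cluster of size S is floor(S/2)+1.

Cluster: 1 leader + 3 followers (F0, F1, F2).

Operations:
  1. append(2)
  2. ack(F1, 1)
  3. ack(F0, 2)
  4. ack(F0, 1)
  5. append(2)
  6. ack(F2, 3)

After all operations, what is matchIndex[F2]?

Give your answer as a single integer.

Op 1: append 2 -> log_len=2
Op 2: F1 acks idx 1 -> match: F0=0 F1=1 F2=0; commitIndex=0
Op 3: F0 acks idx 2 -> match: F0=2 F1=1 F2=0; commitIndex=1
Op 4: F0 acks idx 1 -> match: F0=2 F1=1 F2=0; commitIndex=1
Op 5: append 2 -> log_len=4
Op 6: F2 acks idx 3 -> match: F0=2 F1=1 F2=3; commitIndex=2

Answer: 3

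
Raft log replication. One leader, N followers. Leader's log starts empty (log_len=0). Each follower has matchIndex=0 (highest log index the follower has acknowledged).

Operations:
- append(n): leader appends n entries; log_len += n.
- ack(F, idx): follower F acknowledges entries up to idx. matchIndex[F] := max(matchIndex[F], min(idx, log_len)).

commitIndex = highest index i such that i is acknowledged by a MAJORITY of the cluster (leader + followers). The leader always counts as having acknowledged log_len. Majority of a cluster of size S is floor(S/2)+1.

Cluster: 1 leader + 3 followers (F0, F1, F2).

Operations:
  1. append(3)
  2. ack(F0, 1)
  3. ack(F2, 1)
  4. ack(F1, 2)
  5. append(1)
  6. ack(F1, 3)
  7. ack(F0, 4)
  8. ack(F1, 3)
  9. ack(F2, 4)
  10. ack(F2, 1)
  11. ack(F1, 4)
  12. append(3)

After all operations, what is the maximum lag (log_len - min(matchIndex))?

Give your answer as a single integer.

Op 1: append 3 -> log_len=3
Op 2: F0 acks idx 1 -> match: F0=1 F1=0 F2=0; commitIndex=0
Op 3: F2 acks idx 1 -> match: F0=1 F1=0 F2=1; commitIndex=1
Op 4: F1 acks idx 2 -> match: F0=1 F1=2 F2=1; commitIndex=1
Op 5: append 1 -> log_len=4
Op 6: F1 acks idx 3 -> match: F0=1 F1=3 F2=1; commitIndex=1
Op 7: F0 acks idx 4 -> match: F0=4 F1=3 F2=1; commitIndex=3
Op 8: F1 acks idx 3 -> match: F0=4 F1=3 F2=1; commitIndex=3
Op 9: F2 acks idx 4 -> match: F0=4 F1=3 F2=4; commitIndex=4
Op 10: F2 acks idx 1 -> match: F0=4 F1=3 F2=4; commitIndex=4
Op 11: F1 acks idx 4 -> match: F0=4 F1=4 F2=4; commitIndex=4
Op 12: append 3 -> log_len=7

Answer: 3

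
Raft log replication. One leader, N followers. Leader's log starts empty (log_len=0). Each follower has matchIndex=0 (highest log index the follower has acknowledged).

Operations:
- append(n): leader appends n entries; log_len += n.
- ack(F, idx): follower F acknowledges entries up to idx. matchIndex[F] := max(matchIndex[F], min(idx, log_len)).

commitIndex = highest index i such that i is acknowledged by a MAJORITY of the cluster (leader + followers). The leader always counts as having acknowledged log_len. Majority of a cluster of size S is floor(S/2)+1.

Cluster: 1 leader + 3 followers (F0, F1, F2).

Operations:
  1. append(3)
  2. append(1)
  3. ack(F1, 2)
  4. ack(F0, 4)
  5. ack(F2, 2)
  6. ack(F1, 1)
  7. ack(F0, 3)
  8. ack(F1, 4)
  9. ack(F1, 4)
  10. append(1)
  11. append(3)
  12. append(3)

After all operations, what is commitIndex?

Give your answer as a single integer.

Op 1: append 3 -> log_len=3
Op 2: append 1 -> log_len=4
Op 3: F1 acks idx 2 -> match: F0=0 F1=2 F2=0; commitIndex=0
Op 4: F0 acks idx 4 -> match: F0=4 F1=2 F2=0; commitIndex=2
Op 5: F2 acks idx 2 -> match: F0=4 F1=2 F2=2; commitIndex=2
Op 6: F1 acks idx 1 -> match: F0=4 F1=2 F2=2; commitIndex=2
Op 7: F0 acks idx 3 -> match: F0=4 F1=2 F2=2; commitIndex=2
Op 8: F1 acks idx 4 -> match: F0=4 F1=4 F2=2; commitIndex=4
Op 9: F1 acks idx 4 -> match: F0=4 F1=4 F2=2; commitIndex=4
Op 10: append 1 -> log_len=5
Op 11: append 3 -> log_len=8
Op 12: append 3 -> log_len=11

Answer: 4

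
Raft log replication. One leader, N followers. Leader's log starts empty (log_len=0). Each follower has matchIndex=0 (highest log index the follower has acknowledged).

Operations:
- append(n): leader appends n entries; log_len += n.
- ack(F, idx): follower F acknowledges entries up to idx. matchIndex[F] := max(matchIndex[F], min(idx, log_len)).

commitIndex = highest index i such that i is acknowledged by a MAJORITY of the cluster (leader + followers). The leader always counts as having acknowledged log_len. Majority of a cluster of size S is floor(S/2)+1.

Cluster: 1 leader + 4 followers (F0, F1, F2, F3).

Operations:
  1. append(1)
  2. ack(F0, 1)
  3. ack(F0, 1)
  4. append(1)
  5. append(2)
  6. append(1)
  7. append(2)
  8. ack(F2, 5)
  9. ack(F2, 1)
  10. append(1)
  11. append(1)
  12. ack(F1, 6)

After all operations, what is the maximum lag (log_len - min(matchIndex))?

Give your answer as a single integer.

Op 1: append 1 -> log_len=1
Op 2: F0 acks idx 1 -> match: F0=1 F1=0 F2=0 F3=0; commitIndex=0
Op 3: F0 acks idx 1 -> match: F0=1 F1=0 F2=0 F3=0; commitIndex=0
Op 4: append 1 -> log_len=2
Op 5: append 2 -> log_len=4
Op 6: append 1 -> log_len=5
Op 7: append 2 -> log_len=7
Op 8: F2 acks idx 5 -> match: F0=1 F1=0 F2=5 F3=0; commitIndex=1
Op 9: F2 acks idx 1 -> match: F0=1 F1=0 F2=5 F3=0; commitIndex=1
Op 10: append 1 -> log_len=8
Op 11: append 1 -> log_len=9
Op 12: F1 acks idx 6 -> match: F0=1 F1=6 F2=5 F3=0; commitIndex=5

Answer: 9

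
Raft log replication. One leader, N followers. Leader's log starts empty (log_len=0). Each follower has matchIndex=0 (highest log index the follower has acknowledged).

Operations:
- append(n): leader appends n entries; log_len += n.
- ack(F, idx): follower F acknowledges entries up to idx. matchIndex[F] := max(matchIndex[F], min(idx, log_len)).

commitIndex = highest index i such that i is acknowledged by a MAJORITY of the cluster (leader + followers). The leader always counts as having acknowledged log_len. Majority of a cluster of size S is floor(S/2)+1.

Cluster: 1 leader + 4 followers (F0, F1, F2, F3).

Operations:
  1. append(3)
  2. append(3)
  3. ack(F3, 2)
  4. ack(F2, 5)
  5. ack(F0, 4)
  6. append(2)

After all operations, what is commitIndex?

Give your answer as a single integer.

Op 1: append 3 -> log_len=3
Op 2: append 3 -> log_len=6
Op 3: F3 acks idx 2 -> match: F0=0 F1=0 F2=0 F3=2; commitIndex=0
Op 4: F2 acks idx 5 -> match: F0=0 F1=0 F2=5 F3=2; commitIndex=2
Op 5: F0 acks idx 4 -> match: F0=4 F1=0 F2=5 F3=2; commitIndex=4
Op 6: append 2 -> log_len=8

Answer: 4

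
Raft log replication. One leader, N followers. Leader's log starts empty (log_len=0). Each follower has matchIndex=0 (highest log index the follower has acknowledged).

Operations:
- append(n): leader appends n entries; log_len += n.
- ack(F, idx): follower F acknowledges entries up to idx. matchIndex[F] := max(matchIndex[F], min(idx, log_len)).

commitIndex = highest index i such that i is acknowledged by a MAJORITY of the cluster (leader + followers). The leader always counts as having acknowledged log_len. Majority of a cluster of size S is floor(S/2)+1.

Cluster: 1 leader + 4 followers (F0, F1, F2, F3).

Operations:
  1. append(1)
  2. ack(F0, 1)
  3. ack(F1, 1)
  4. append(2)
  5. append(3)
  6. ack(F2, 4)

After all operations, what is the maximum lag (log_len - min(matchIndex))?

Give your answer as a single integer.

Op 1: append 1 -> log_len=1
Op 2: F0 acks idx 1 -> match: F0=1 F1=0 F2=0 F3=0; commitIndex=0
Op 3: F1 acks idx 1 -> match: F0=1 F1=1 F2=0 F3=0; commitIndex=1
Op 4: append 2 -> log_len=3
Op 5: append 3 -> log_len=6
Op 6: F2 acks idx 4 -> match: F0=1 F1=1 F2=4 F3=0; commitIndex=1

Answer: 6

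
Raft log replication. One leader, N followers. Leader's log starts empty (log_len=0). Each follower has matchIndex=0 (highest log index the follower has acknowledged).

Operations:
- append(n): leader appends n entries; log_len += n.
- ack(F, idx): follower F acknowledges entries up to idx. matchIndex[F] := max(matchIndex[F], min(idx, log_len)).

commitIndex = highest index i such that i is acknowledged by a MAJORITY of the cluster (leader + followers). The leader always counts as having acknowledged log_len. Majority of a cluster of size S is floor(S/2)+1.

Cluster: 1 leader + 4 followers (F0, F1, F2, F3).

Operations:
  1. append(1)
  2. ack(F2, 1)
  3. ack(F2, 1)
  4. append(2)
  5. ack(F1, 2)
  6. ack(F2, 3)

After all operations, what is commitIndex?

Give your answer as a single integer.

Op 1: append 1 -> log_len=1
Op 2: F2 acks idx 1 -> match: F0=0 F1=0 F2=1 F3=0; commitIndex=0
Op 3: F2 acks idx 1 -> match: F0=0 F1=0 F2=1 F3=0; commitIndex=0
Op 4: append 2 -> log_len=3
Op 5: F1 acks idx 2 -> match: F0=0 F1=2 F2=1 F3=0; commitIndex=1
Op 6: F2 acks idx 3 -> match: F0=0 F1=2 F2=3 F3=0; commitIndex=2

Answer: 2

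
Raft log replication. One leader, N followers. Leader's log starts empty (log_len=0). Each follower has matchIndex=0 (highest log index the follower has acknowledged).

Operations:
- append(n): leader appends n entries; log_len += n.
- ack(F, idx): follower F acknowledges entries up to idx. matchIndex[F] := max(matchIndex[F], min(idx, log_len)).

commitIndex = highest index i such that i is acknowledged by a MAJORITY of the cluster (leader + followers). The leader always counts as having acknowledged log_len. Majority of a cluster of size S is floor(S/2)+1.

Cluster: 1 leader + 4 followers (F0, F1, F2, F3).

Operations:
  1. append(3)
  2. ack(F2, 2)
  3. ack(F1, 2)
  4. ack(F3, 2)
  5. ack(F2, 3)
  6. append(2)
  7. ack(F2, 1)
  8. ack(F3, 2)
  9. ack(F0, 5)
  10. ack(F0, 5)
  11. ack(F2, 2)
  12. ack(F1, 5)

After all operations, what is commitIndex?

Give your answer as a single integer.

Op 1: append 3 -> log_len=3
Op 2: F2 acks idx 2 -> match: F0=0 F1=0 F2=2 F3=0; commitIndex=0
Op 3: F1 acks idx 2 -> match: F0=0 F1=2 F2=2 F3=0; commitIndex=2
Op 4: F3 acks idx 2 -> match: F0=0 F1=2 F2=2 F3=2; commitIndex=2
Op 5: F2 acks idx 3 -> match: F0=0 F1=2 F2=3 F3=2; commitIndex=2
Op 6: append 2 -> log_len=5
Op 7: F2 acks idx 1 -> match: F0=0 F1=2 F2=3 F3=2; commitIndex=2
Op 8: F3 acks idx 2 -> match: F0=0 F1=2 F2=3 F3=2; commitIndex=2
Op 9: F0 acks idx 5 -> match: F0=5 F1=2 F2=3 F3=2; commitIndex=3
Op 10: F0 acks idx 5 -> match: F0=5 F1=2 F2=3 F3=2; commitIndex=3
Op 11: F2 acks idx 2 -> match: F0=5 F1=2 F2=3 F3=2; commitIndex=3
Op 12: F1 acks idx 5 -> match: F0=5 F1=5 F2=3 F3=2; commitIndex=5

Answer: 5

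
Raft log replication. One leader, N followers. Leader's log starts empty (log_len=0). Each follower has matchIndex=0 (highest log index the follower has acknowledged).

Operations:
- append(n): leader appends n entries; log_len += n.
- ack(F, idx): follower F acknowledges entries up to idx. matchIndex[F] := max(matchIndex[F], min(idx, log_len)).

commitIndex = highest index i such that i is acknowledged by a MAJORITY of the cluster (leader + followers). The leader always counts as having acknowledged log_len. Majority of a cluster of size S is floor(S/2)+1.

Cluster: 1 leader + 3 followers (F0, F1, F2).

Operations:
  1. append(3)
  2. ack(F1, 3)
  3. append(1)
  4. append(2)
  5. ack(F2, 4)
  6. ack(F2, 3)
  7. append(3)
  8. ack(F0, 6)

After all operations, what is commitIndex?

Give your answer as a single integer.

Op 1: append 3 -> log_len=3
Op 2: F1 acks idx 3 -> match: F0=0 F1=3 F2=0; commitIndex=0
Op 3: append 1 -> log_len=4
Op 4: append 2 -> log_len=6
Op 5: F2 acks idx 4 -> match: F0=0 F1=3 F2=4; commitIndex=3
Op 6: F2 acks idx 3 -> match: F0=0 F1=3 F2=4; commitIndex=3
Op 7: append 3 -> log_len=9
Op 8: F0 acks idx 6 -> match: F0=6 F1=3 F2=4; commitIndex=4

Answer: 4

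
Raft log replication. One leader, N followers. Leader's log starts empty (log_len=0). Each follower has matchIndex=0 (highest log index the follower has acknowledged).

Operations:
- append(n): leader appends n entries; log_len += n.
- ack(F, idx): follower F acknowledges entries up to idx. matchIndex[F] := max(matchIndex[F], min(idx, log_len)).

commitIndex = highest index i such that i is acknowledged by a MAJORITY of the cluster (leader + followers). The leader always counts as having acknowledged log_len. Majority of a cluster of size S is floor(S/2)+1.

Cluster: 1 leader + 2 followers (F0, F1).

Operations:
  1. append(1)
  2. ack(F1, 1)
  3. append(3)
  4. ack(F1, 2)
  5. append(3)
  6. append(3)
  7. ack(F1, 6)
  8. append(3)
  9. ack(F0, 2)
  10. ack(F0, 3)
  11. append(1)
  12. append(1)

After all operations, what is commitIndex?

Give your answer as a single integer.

Op 1: append 1 -> log_len=1
Op 2: F1 acks idx 1 -> match: F0=0 F1=1; commitIndex=1
Op 3: append 3 -> log_len=4
Op 4: F1 acks idx 2 -> match: F0=0 F1=2; commitIndex=2
Op 5: append 3 -> log_len=7
Op 6: append 3 -> log_len=10
Op 7: F1 acks idx 6 -> match: F0=0 F1=6; commitIndex=6
Op 8: append 3 -> log_len=13
Op 9: F0 acks idx 2 -> match: F0=2 F1=6; commitIndex=6
Op 10: F0 acks idx 3 -> match: F0=3 F1=6; commitIndex=6
Op 11: append 1 -> log_len=14
Op 12: append 1 -> log_len=15

Answer: 6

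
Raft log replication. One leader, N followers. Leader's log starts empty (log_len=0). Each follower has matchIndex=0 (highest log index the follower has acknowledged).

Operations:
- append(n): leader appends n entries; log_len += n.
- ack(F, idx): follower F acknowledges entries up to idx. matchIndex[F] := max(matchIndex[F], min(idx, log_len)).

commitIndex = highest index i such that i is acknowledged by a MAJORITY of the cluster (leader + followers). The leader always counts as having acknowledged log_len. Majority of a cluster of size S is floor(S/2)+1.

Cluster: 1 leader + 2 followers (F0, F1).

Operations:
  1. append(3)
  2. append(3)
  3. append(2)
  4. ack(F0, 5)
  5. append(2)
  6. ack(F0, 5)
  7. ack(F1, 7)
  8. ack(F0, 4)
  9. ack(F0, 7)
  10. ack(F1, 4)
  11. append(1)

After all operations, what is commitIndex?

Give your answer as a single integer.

Op 1: append 3 -> log_len=3
Op 2: append 3 -> log_len=6
Op 3: append 2 -> log_len=8
Op 4: F0 acks idx 5 -> match: F0=5 F1=0; commitIndex=5
Op 5: append 2 -> log_len=10
Op 6: F0 acks idx 5 -> match: F0=5 F1=0; commitIndex=5
Op 7: F1 acks idx 7 -> match: F0=5 F1=7; commitIndex=7
Op 8: F0 acks idx 4 -> match: F0=5 F1=7; commitIndex=7
Op 9: F0 acks idx 7 -> match: F0=7 F1=7; commitIndex=7
Op 10: F1 acks idx 4 -> match: F0=7 F1=7; commitIndex=7
Op 11: append 1 -> log_len=11

Answer: 7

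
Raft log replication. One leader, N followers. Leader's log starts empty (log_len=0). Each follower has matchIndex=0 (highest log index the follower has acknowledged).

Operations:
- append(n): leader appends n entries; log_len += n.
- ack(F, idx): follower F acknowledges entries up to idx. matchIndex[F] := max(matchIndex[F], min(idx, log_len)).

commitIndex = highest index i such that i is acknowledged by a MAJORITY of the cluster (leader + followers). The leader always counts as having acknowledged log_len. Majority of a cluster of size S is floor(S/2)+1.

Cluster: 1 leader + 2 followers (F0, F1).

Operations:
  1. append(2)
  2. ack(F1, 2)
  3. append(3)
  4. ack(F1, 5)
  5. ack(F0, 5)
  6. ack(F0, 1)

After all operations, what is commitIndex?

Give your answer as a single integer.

Answer: 5

Derivation:
Op 1: append 2 -> log_len=2
Op 2: F1 acks idx 2 -> match: F0=0 F1=2; commitIndex=2
Op 3: append 3 -> log_len=5
Op 4: F1 acks idx 5 -> match: F0=0 F1=5; commitIndex=5
Op 5: F0 acks idx 5 -> match: F0=5 F1=5; commitIndex=5
Op 6: F0 acks idx 1 -> match: F0=5 F1=5; commitIndex=5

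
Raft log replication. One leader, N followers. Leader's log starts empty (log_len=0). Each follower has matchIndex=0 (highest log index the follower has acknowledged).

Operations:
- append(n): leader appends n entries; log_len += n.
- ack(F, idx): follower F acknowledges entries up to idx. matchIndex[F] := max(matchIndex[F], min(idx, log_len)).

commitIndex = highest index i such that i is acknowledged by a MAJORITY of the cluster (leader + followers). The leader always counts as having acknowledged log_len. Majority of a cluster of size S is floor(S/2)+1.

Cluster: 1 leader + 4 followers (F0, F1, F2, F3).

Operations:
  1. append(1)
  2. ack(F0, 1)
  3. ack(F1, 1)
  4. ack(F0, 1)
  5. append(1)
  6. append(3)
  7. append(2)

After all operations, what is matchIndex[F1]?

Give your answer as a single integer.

Answer: 1

Derivation:
Op 1: append 1 -> log_len=1
Op 2: F0 acks idx 1 -> match: F0=1 F1=0 F2=0 F3=0; commitIndex=0
Op 3: F1 acks idx 1 -> match: F0=1 F1=1 F2=0 F3=0; commitIndex=1
Op 4: F0 acks idx 1 -> match: F0=1 F1=1 F2=0 F3=0; commitIndex=1
Op 5: append 1 -> log_len=2
Op 6: append 3 -> log_len=5
Op 7: append 2 -> log_len=7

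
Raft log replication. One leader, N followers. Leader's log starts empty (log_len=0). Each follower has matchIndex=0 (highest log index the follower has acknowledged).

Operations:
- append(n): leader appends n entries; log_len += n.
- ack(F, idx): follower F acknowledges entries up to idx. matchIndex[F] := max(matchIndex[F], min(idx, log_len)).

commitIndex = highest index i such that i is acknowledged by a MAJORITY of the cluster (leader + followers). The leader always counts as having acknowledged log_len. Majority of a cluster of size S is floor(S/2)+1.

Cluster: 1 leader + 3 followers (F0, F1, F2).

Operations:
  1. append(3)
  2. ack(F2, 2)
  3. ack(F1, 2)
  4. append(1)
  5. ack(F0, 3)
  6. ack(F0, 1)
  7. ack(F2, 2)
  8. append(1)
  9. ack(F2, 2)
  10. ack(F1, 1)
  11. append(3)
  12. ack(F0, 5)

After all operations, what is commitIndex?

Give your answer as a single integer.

Answer: 2

Derivation:
Op 1: append 3 -> log_len=3
Op 2: F2 acks idx 2 -> match: F0=0 F1=0 F2=2; commitIndex=0
Op 3: F1 acks idx 2 -> match: F0=0 F1=2 F2=2; commitIndex=2
Op 4: append 1 -> log_len=4
Op 5: F0 acks idx 3 -> match: F0=3 F1=2 F2=2; commitIndex=2
Op 6: F0 acks idx 1 -> match: F0=3 F1=2 F2=2; commitIndex=2
Op 7: F2 acks idx 2 -> match: F0=3 F1=2 F2=2; commitIndex=2
Op 8: append 1 -> log_len=5
Op 9: F2 acks idx 2 -> match: F0=3 F1=2 F2=2; commitIndex=2
Op 10: F1 acks idx 1 -> match: F0=3 F1=2 F2=2; commitIndex=2
Op 11: append 3 -> log_len=8
Op 12: F0 acks idx 5 -> match: F0=5 F1=2 F2=2; commitIndex=2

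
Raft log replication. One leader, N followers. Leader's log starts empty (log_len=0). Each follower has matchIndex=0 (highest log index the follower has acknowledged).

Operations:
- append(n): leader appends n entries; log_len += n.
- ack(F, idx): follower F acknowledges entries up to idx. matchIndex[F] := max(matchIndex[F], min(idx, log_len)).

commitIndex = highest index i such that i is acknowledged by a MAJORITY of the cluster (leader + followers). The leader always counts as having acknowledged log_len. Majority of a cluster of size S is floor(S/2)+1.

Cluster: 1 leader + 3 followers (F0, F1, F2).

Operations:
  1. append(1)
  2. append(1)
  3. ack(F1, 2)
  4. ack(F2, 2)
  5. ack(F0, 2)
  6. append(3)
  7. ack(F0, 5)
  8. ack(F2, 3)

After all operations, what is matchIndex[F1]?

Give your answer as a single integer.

Answer: 2

Derivation:
Op 1: append 1 -> log_len=1
Op 2: append 1 -> log_len=2
Op 3: F1 acks idx 2 -> match: F0=0 F1=2 F2=0; commitIndex=0
Op 4: F2 acks idx 2 -> match: F0=0 F1=2 F2=2; commitIndex=2
Op 5: F0 acks idx 2 -> match: F0=2 F1=2 F2=2; commitIndex=2
Op 6: append 3 -> log_len=5
Op 7: F0 acks idx 5 -> match: F0=5 F1=2 F2=2; commitIndex=2
Op 8: F2 acks idx 3 -> match: F0=5 F1=2 F2=3; commitIndex=3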